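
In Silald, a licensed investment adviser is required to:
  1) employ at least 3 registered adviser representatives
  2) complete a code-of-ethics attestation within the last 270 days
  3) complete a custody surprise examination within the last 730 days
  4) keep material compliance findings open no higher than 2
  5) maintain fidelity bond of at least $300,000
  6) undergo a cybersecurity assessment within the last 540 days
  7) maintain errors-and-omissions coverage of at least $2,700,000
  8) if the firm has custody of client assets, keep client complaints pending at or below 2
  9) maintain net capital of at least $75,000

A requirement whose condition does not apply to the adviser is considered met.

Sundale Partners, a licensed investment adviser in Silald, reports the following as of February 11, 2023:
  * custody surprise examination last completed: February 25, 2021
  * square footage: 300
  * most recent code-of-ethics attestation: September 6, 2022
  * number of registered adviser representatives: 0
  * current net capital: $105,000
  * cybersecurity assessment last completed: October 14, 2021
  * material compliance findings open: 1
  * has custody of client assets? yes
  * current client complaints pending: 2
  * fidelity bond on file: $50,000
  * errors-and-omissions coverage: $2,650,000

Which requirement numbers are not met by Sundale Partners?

1, 5, 7

1. registered adviser representatives 0 < 3 → not met
2. code-of-ethics attestation 158 days ago vs limit 270 → met
3. custody surprise examination 716 days ago vs limit 730 → met
4. material compliance findings open 1 ≤ 2 → met
5. fidelity bond $50,000 < $300,000 → not met
6. cybersecurity assessment 485 days ago vs limit 540 → met
7. errors-and-omissions coverage $2,650,000 < $2,700,000 → not met
8. condition 'has custody of client assets' holds; client complaints pending 2 ≤ 2 → met
9. net capital $105,000 ≥ $75,000 → met
Not met: 1, 5, 7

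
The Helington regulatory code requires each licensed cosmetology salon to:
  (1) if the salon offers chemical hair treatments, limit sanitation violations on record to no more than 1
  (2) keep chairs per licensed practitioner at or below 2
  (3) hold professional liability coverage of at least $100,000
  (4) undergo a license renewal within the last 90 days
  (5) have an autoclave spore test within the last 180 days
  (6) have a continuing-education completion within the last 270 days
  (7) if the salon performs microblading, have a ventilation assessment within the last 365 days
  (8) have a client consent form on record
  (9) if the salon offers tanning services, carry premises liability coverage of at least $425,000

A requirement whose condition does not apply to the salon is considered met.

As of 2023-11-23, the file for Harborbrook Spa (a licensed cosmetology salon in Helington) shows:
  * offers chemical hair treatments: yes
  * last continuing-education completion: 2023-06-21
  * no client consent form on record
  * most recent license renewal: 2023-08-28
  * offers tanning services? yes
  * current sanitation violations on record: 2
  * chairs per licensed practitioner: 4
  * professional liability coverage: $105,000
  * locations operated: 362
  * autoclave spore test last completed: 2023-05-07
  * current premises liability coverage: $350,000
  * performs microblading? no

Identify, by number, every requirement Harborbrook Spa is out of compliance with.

1. condition 'offers chemical hair treatments' holds; sanitation violations on record 2 > 1 → not met
2. chairs per licensed practitioner 4 > 2 → not met
3. professional liability coverage $105,000 ≥ $100,000 → met
4. license renewal 87 days ago vs limit 90 → met
5. autoclave spore test 200 days ago vs limit 180 → not met
6. continuing-education completion 155 days ago vs limit 270 → met
7. condition 'performs microblading' does not hold → requirement n/a → met
8. client consent form absent → not met
9. condition 'offers tanning services' holds; premises liability coverage $350,000 < $425,000 → not met
Not met: 1, 2, 5, 8, 9

1, 2, 5, 8, 9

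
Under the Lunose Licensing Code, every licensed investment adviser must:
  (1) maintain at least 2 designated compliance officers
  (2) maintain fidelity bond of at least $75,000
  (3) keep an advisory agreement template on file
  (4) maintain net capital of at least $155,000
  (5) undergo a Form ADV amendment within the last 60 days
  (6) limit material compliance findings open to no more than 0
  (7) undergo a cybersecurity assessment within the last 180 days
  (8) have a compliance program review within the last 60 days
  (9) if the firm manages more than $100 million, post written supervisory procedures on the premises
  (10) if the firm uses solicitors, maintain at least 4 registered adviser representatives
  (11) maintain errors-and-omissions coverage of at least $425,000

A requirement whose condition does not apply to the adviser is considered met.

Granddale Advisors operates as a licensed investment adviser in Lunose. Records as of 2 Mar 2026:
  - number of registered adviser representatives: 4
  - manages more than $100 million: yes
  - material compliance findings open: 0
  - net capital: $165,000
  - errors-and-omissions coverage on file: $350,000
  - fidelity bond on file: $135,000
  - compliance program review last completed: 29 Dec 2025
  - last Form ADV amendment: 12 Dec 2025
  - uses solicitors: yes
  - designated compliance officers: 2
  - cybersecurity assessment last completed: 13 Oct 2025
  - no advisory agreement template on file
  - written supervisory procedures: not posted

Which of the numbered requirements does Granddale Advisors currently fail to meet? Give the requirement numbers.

3, 5, 8, 9, 11

1. designated compliance officers 2 ≥ 2 → met
2. fidelity bond $135,000 ≥ $75,000 → met
3. advisory agreement template absent → not met
4. net capital $165,000 ≥ $155,000 → met
5. Form ADV amendment 80 days ago vs limit 60 → not met
6. material compliance findings open 0 ≤ 0 → met
7. cybersecurity assessment 140 days ago vs limit 180 → met
8. compliance program review 63 days ago vs limit 60 → not met
9. condition 'manages more than $100 million' holds; written supervisory procedures absent → not met
10. condition 'uses solicitors' holds; registered adviser representatives 4 ≥ 4 → met
11. errors-and-omissions coverage $350,000 < $425,000 → not met
Not met: 3, 5, 8, 9, 11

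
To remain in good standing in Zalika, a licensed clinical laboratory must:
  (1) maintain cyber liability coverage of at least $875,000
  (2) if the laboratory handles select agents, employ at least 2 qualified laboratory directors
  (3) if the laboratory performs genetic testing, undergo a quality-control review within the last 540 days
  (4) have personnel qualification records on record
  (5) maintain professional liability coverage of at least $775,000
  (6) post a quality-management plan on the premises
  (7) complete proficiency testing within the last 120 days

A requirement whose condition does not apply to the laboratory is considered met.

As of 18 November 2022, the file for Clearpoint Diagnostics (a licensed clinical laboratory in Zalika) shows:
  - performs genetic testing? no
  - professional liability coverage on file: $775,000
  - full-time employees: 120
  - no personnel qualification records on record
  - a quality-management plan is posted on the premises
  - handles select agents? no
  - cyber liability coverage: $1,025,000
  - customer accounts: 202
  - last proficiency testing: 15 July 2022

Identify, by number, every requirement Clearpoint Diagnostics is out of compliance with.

1. cyber liability coverage $1,025,000 ≥ $875,000 → met
2. condition 'handles select agents' does not hold → requirement n/a → met
3. condition 'performs genetic testing' does not hold → requirement n/a → met
4. personnel qualification records absent → not met
5. professional liability coverage $775,000 ≥ $775,000 → met
6. quality-management plan present → met
7. proficiency testing 126 days ago vs limit 120 → not met
Not met: 4, 7

4, 7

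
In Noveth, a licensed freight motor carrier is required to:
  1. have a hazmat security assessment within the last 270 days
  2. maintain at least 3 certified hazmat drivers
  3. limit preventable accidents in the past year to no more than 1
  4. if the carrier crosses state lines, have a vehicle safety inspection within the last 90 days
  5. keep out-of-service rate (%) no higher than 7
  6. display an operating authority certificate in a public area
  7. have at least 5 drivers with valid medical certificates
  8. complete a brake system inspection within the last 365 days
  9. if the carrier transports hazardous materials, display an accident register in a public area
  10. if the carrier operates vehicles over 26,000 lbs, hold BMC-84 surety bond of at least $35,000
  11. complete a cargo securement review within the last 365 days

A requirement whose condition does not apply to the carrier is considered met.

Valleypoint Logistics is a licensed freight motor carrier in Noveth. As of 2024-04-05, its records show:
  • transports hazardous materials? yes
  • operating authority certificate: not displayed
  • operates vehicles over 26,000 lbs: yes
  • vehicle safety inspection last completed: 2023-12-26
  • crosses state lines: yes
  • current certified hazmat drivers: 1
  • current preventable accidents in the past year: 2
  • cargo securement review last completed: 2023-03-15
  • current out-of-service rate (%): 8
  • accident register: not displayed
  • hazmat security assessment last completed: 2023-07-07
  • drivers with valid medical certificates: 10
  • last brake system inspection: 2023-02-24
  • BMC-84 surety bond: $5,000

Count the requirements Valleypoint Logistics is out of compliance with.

10

1. hazmat security assessment 273 days ago vs limit 270 → not met
2. certified hazmat drivers 1 < 3 → not met
3. preventable accidents in the past year 2 > 1 → not met
4. condition 'crosses state lines' holds; vehicle safety inspection 101 days ago vs limit 90 → not met
5. out-of-service rate (%) 8 > 7 → not met
6. operating authority certificate absent → not met
7. drivers with valid medical certificates 10 ≥ 5 → met
8. brake system inspection 406 days ago vs limit 365 → not met
9. condition 'transports hazardous materials' holds; accident register absent → not met
10. condition 'operates vehicles over 26,000 lbs' holds; BMC-84 surety bond $5,000 < $35,000 → not met
11. cargo securement review 387 days ago vs limit 365 → not met
Not met: 10 of 11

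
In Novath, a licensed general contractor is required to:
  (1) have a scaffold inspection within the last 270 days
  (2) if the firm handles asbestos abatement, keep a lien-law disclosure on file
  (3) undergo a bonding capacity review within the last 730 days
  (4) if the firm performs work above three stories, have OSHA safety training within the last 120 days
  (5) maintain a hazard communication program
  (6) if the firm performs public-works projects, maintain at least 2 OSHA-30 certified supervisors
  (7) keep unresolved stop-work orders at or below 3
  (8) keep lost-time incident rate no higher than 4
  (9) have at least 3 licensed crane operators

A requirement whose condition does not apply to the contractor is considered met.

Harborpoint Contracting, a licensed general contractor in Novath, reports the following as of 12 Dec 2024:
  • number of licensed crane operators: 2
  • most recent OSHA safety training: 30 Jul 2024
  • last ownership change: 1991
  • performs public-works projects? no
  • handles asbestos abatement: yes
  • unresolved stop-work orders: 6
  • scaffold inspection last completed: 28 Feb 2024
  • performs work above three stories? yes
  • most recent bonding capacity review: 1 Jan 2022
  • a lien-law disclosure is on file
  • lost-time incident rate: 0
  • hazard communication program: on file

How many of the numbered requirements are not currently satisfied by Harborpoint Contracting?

5

1. scaffold inspection 288 days ago vs limit 270 → not met
2. condition 'handles asbestos abatement' holds; lien-law disclosure present → met
3. bonding capacity review 1076 days ago vs limit 730 → not met
4. condition 'performs work above three stories' holds; OSHA safety training 135 days ago vs limit 120 → not met
5. hazard communication program present → met
6. condition 'performs public-works projects' does not hold → requirement n/a → met
7. unresolved stop-work orders 6 > 3 → not met
8. lost-time incident rate 0 ≤ 4 → met
9. licensed crane operators 2 < 3 → not met
Not met: 5 of 9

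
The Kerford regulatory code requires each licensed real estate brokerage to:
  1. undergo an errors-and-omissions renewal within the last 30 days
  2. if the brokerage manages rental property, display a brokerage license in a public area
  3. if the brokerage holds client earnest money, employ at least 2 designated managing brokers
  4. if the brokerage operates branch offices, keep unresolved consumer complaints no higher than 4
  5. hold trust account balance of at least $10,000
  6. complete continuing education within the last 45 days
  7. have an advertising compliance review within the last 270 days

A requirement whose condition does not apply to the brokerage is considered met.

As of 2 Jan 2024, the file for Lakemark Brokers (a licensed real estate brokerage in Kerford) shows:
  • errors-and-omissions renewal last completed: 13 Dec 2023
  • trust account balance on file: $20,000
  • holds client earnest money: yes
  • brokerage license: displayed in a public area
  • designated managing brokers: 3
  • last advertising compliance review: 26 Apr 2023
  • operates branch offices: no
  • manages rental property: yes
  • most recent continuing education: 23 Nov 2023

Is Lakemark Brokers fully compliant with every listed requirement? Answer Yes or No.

1. errors-and-omissions renewal 20 days ago vs limit 30 → met
2. condition 'manages rental property' holds; brokerage license present → met
3. condition 'holds client earnest money' holds; designated managing brokers 3 ≥ 2 → met
4. condition 'operates branch offices' does not hold → requirement n/a → met
5. trust account balance $20,000 ≥ $10,000 → met
6. continuing education 40 days ago vs limit 45 → met
7. advertising compliance review 251 days ago vs limit 270 → met
All met.

Yes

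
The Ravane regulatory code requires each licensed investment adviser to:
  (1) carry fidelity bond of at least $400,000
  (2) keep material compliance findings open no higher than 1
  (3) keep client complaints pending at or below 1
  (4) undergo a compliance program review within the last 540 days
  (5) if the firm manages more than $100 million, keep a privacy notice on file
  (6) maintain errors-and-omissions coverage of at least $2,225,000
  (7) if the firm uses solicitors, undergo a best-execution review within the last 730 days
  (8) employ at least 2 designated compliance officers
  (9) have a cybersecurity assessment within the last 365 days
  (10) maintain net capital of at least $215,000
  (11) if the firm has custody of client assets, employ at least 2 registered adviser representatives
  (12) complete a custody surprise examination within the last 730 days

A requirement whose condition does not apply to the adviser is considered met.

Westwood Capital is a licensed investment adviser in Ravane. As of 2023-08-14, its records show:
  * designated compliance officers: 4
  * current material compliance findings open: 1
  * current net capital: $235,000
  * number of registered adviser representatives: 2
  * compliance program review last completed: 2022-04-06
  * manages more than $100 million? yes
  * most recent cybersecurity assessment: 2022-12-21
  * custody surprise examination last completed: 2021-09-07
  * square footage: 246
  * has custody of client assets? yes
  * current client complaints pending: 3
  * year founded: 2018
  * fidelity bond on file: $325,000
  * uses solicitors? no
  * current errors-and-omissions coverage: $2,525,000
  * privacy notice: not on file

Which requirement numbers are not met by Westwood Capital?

1, 3, 5

1. fidelity bond $325,000 < $400,000 → not met
2. material compliance findings open 1 ≤ 1 → met
3. client complaints pending 3 > 1 → not met
4. compliance program review 495 days ago vs limit 540 → met
5. condition 'manages more than $100 million' holds; privacy notice absent → not met
6. errors-and-omissions coverage $2,525,000 ≥ $2,225,000 → met
7. condition 'uses solicitors' does not hold → requirement n/a → met
8. designated compliance officers 4 ≥ 2 → met
9. cybersecurity assessment 236 days ago vs limit 365 → met
10. net capital $235,000 ≥ $215,000 → met
11. condition 'has custody of client assets' holds; registered adviser representatives 2 ≥ 2 → met
12. custody surprise examination 706 days ago vs limit 730 → met
Not met: 1, 3, 5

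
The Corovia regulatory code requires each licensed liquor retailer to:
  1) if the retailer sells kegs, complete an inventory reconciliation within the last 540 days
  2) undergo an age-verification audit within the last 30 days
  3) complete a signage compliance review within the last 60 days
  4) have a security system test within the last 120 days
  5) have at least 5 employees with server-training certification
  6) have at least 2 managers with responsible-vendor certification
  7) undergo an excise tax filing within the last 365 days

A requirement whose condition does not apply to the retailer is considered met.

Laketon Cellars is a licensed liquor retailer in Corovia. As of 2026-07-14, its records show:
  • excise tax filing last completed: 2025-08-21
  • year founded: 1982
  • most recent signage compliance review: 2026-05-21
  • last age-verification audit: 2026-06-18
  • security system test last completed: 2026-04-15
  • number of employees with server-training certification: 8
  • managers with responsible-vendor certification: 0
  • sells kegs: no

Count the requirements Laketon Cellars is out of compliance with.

1

1. condition 'sells kegs' does not hold → requirement n/a → met
2. age-verification audit 26 days ago vs limit 30 → met
3. signage compliance review 54 days ago vs limit 60 → met
4. security system test 90 days ago vs limit 120 → met
5. employees with server-training certification 8 ≥ 5 → met
6. managers with responsible-vendor certification 0 < 2 → not met
7. excise tax filing 327 days ago vs limit 365 → met
Not met: 1 of 7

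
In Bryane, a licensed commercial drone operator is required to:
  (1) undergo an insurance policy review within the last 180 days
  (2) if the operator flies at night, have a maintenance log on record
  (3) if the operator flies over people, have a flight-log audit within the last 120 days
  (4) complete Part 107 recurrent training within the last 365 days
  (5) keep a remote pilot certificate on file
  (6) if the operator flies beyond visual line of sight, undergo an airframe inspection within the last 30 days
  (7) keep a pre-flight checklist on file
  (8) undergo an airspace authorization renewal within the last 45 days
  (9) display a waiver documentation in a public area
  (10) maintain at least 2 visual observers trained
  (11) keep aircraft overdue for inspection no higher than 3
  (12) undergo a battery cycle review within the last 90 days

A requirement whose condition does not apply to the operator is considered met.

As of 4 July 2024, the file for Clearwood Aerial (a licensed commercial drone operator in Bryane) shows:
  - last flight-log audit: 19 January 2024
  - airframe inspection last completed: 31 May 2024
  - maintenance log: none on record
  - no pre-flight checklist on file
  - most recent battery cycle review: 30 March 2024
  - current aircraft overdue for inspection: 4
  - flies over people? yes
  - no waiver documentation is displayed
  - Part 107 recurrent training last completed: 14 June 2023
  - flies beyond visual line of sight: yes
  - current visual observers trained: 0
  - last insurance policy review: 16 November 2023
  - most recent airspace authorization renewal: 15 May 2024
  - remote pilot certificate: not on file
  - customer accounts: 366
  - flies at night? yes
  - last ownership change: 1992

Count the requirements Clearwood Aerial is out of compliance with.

12

1. insurance policy review 231 days ago vs limit 180 → not met
2. condition 'flies at night' holds; maintenance log absent → not met
3. condition 'flies over people' holds; flight-log audit 167 days ago vs limit 120 → not met
4. Part 107 recurrent training 386 days ago vs limit 365 → not met
5. remote pilot certificate absent → not met
6. condition 'flies beyond visual line of sight' holds; airframe inspection 34 days ago vs limit 30 → not met
7. pre-flight checklist absent → not met
8. airspace authorization renewal 50 days ago vs limit 45 → not met
9. waiver documentation absent → not met
10. visual observers trained 0 < 2 → not met
11. aircraft overdue for inspection 4 > 3 → not met
12. battery cycle review 96 days ago vs limit 90 → not met
Not met: 12 of 12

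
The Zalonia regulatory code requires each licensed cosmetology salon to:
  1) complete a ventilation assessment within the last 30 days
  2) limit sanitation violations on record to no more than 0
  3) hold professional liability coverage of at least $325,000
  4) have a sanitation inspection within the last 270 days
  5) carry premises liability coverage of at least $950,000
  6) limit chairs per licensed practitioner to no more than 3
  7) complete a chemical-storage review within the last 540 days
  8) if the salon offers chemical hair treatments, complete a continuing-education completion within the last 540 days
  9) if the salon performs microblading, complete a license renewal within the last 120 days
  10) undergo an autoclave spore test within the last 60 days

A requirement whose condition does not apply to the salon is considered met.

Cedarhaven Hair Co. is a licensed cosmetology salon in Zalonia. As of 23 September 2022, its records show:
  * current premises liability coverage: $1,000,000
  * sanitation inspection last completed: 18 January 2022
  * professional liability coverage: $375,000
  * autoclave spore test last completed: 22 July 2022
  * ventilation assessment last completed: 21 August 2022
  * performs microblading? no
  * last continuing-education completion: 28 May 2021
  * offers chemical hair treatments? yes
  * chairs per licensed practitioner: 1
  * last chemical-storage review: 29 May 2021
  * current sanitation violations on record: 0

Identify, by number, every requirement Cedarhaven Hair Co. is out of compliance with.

1. ventilation assessment 33 days ago vs limit 30 → not met
2. sanitation violations on record 0 ≤ 0 → met
3. professional liability coverage $375,000 ≥ $325,000 → met
4. sanitation inspection 248 days ago vs limit 270 → met
5. premises liability coverage $1,000,000 ≥ $950,000 → met
6. chairs per licensed practitioner 1 ≤ 3 → met
7. chemical-storage review 482 days ago vs limit 540 → met
8. condition 'offers chemical hair treatments' holds; continuing-education completion 483 days ago vs limit 540 → met
9. condition 'performs microblading' does not hold → requirement n/a → met
10. autoclave spore test 63 days ago vs limit 60 → not met
Not met: 1, 10

1, 10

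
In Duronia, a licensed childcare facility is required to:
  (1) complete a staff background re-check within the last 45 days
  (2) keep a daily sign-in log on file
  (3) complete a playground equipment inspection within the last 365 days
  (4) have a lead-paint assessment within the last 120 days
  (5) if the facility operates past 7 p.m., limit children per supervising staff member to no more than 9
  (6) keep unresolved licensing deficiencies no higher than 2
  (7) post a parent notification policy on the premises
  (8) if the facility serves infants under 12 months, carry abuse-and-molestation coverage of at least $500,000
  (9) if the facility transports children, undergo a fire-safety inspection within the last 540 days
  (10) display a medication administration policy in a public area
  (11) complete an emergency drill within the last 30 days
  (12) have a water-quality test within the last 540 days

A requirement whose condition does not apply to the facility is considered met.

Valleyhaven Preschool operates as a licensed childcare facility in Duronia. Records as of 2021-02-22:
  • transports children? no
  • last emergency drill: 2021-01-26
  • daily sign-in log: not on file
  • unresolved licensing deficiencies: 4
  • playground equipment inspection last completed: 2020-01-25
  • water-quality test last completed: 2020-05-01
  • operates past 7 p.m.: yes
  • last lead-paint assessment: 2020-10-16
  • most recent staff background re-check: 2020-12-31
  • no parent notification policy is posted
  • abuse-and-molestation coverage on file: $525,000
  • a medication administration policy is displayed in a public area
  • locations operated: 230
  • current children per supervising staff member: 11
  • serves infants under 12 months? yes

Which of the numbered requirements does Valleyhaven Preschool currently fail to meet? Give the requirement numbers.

1. staff background re-check 53 days ago vs limit 45 → not met
2. daily sign-in log absent → not met
3. playground equipment inspection 394 days ago vs limit 365 → not met
4. lead-paint assessment 129 days ago vs limit 120 → not met
5. condition 'operates past 7 p.m.' holds; children per supervising staff member 11 > 9 → not met
6. unresolved licensing deficiencies 4 > 2 → not met
7. parent notification policy absent → not met
8. condition 'serves infants under 12 months' holds; abuse-and-molestation coverage $525,000 ≥ $500,000 → met
9. condition 'transports children' does not hold → requirement n/a → met
10. medication administration policy present → met
11. emergency drill 27 days ago vs limit 30 → met
12. water-quality test 297 days ago vs limit 540 → met
Not met: 1, 2, 3, 4, 5, 6, 7

1, 2, 3, 4, 5, 6, 7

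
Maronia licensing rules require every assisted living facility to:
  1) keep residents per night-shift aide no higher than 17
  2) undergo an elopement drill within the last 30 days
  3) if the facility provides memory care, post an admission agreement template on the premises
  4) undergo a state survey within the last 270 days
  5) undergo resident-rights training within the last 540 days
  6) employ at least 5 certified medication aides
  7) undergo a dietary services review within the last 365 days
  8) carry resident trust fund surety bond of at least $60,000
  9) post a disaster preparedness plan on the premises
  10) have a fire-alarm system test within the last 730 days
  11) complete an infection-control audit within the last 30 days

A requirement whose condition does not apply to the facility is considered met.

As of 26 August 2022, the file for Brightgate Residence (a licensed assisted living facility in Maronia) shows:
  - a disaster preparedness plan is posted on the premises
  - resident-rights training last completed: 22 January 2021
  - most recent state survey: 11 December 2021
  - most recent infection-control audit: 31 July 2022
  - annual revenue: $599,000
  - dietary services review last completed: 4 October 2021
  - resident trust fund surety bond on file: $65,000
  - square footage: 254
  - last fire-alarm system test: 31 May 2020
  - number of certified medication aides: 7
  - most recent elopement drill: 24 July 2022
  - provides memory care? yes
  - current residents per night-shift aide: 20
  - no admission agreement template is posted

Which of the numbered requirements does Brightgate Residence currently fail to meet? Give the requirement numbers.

1. residents per night-shift aide 20 > 17 → not met
2. elopement drill 33 days ago vs limit 30 → not met
3. condition 'provides memory care' holds; admission agreement template absent → not met
4. state survey 258 days ago vs limit 270 → met
5. resident-rights training 581 days ago vs limit 540 → not met
6. certified medication aides 7 ≥ 5 → met
7. dietary services review 326 days ago vs limit 365 → met
8. resident trust fund surety bond $65,000 ≥ $60,000 → met
9. disaster preparedness plan present → met
10. fire-alarm system test 817 days ago vs limit 730 → not met
11. infection-control audit 26 days ago vs limit 30 → met
Not met: 1, 2, 3, 5, 10

1, 2, 3, 5, 10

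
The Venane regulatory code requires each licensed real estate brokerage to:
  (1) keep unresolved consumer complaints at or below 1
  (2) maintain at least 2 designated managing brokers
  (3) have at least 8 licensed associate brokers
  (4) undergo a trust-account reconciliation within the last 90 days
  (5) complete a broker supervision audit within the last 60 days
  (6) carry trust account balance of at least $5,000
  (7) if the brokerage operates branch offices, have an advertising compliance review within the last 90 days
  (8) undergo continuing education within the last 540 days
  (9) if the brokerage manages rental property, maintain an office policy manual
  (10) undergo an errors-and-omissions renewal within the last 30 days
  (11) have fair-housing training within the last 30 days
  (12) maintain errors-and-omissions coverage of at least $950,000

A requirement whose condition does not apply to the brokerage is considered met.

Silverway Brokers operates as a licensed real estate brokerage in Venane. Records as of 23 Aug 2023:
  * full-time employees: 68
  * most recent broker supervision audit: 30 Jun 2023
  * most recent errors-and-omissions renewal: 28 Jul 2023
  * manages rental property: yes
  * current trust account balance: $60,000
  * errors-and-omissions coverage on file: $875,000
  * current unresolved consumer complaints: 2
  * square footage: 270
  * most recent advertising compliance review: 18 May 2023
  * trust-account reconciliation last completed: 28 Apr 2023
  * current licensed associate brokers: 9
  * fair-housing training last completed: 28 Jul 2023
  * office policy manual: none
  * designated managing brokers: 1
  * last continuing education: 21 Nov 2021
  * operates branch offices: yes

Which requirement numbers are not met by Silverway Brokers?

1, 2, 4, 7, 8, 9, 12

1. unresolved consumer complaints 2 > 1 → not met
2. designated managing brokers 1 < 2 → not met
3. licensed associate brokers 9 ≥ 8 → met
4. trust-account reconciliation 117 days ago vs limit 90 → not met
5. broker supervision audit 54 days ago vs limit 60 → met
6. trust account balance $60,000 ≥ $5,000 → met
7. condition 'operates branch offices' holds; advertising compliance review 97 days ago vs limit 90 → not met
8. continuing education 640 days ago vs limit 540 → not met
9. condition 'manages rental property' holds; office policy manual absent → not met
10. errors-and-omissions renewal 26 days ago vs limit 30 → met
11. fair-housing training 26 days ago vs limit 30 → met
12. errors-and-omissions coverage $875,000 < $950,000 → not met
Not met: 1, 2, 4, 7, 8, 9, 12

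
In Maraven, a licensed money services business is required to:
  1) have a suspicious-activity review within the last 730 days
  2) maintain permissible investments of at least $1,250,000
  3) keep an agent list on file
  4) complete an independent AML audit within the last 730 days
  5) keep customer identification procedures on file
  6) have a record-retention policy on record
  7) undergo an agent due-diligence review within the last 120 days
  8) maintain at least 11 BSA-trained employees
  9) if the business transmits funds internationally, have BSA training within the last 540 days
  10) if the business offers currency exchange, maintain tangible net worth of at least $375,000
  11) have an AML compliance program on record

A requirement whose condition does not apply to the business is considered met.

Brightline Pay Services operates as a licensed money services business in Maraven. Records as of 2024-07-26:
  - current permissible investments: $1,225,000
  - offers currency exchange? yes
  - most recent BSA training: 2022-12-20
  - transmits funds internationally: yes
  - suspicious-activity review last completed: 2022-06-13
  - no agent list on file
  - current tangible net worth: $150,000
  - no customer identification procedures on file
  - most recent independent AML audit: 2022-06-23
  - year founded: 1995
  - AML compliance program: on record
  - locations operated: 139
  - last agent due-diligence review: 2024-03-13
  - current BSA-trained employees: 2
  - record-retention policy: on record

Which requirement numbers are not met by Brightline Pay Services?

1, 2, 3, 4, 5, 7, 8, 9, 10

1. suspicious-activity review 774 days ago vs limit 730 → not met
2. permissible investments $1,225,000 < $1,250,000 → not met
3. agent list absent → not met
4. independent AML audit 764 days ago vs limit 730 → not met
5. customer identification procedures absent → not met
6. record-retention policy present → met
7. agent due-diligence review 135 days ago vs limit 120 → not met
8. BSA-trained employees 2 < 11 → not met
9. condition 'transmits funds internationally' holds; BSA training 584 days ago vs limit 540 → not met
10. condition 'offers currency exchange' holds; tangible net worth $150,000 < $375,000 → not met
11. AML compliance program present → met
Not met: 1, 2, 3, 4, 5, 7, 8, 9, 10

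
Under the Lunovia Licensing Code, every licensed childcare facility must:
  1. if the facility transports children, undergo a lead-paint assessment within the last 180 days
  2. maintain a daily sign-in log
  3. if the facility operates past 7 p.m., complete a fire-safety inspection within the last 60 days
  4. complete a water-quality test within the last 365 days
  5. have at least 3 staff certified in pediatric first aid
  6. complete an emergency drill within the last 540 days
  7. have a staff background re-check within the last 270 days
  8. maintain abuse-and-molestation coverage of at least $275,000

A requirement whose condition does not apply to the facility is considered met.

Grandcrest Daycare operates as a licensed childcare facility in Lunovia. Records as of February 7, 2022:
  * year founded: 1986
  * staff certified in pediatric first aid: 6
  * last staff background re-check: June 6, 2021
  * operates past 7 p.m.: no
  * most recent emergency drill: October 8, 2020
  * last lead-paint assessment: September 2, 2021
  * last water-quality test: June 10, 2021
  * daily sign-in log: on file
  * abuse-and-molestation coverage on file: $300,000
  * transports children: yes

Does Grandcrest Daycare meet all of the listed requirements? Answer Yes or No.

1. condition 'transports children' holds; lead-paint assessment 158 days ago vs limit 180 → met
2. daily sign-in log present → met
3. condition 'operates past 7 p.m.' does not hold → requirement n/a → met
4. water-quality test 242 days ago vs limit 365 → met
5. staff certified in pediatric first aid 6 ≥ 3 → met
6. emergency drill 487 days ago vs limit 540 → met
7. staff background re-check 246 days ago vs limit 270 → met
8. abuse-and-molestation coverage $300,000 ≥ $275,000 → met
All met.

Yes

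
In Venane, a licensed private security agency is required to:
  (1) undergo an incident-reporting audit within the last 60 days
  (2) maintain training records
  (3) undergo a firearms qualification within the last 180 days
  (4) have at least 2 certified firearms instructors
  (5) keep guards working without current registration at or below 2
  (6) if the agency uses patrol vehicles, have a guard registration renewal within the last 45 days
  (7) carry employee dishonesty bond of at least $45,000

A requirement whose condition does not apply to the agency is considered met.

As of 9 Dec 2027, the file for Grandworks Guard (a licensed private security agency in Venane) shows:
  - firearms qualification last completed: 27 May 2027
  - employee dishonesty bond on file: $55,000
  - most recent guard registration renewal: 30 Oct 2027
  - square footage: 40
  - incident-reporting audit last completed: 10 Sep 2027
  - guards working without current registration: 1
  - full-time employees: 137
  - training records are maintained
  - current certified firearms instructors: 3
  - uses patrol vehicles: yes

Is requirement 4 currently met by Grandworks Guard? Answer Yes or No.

Yes

4. certified firearms instructors 3 ≥ 2 → met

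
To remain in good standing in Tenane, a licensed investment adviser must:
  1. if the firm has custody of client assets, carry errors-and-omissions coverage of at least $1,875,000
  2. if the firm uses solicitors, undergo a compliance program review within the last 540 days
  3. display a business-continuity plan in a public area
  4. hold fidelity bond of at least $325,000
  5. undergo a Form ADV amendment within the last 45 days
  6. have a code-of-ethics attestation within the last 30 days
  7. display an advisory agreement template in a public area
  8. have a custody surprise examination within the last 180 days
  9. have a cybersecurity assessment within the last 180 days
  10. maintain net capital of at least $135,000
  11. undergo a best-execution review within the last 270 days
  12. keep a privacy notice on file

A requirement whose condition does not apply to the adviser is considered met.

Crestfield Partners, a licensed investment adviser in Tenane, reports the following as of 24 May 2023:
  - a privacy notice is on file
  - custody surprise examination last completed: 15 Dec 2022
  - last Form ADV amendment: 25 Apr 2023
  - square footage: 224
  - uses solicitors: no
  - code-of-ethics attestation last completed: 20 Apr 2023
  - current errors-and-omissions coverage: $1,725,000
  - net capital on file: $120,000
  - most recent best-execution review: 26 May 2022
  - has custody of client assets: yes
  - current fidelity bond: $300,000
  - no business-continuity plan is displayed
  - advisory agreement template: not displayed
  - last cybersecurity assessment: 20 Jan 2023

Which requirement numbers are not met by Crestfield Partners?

1. condition 'has custody of client assets' holds; errors-and-omissions coverage $1,725,000 < $1,875,000 → not met
2. condition 'uses solicitors' does not hold → requirement n/a → met
3. business-continuity plan absent → not met
4. fidelity bond $300,000 < $325,000 → not met
5. Form ADV amendment 29 days ago vs limit 45 → met
6. code-of-ethics attestation 34 days ago vs limit 30 → not met
7. advisory agreement template absent → not met
8. custody surprise examination 160 days ago vs limit 180 → met
9. cybersecurity assessment 124 days ago vs limit 180 → met
10. net capital $120,000 < $135,000 → not met
11. best-execution review 363 days ago vs limit 270 → not met
12. privacy notice present → met
Not met: 1, 3, 4, 6, 7, 10, 11

1, 3, 4, 6, 7, 10, 11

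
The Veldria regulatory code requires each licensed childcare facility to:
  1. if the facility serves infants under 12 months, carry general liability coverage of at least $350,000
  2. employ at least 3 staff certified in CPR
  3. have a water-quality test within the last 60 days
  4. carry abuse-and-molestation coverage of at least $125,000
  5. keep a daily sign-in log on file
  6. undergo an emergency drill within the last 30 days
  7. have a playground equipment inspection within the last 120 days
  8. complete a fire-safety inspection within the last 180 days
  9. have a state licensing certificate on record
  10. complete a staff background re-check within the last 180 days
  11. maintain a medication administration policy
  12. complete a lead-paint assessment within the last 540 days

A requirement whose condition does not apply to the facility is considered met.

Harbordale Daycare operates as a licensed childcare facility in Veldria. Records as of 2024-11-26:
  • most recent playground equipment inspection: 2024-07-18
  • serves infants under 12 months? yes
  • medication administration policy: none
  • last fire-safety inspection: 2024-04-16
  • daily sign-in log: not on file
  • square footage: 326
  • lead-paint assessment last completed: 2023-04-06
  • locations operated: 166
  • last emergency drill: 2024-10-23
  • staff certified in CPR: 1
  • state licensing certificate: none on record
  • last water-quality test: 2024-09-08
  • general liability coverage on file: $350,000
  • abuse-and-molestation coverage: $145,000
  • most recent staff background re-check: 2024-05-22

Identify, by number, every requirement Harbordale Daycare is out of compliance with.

1. condition 'serves infants under 12 months' holds; general liability coverage $350,000 ≥ $350,000 → met
2. staff certified in CPR 1 < 3 → not met
3. water-quality test 79 days ago vs limit 60 → not met
4. abuse-and-molestation coverage $145,000 ≥ $125,000 → met
5. daily sign-in log absent → not met
6. emergency drill 34 days ago vs limit 30 → not met
7. playground equipment inspection 131 days ago vs limit 120 → not met
8. fire-safety inspection 224 days ago vs limit 180 → not met
9. state licensing certificate absent → not met
10. staff background re-check 188 days ago vs limit 180 → not met
11. medication administration policy absent → not met
12. lead-paint assessment 600 days ago vs limit 540 → not met
Not met: 2, 3, 5, 6, 7, 8, 9, 10, 11, 12

2, 3, 5, 6, 7, 8, 9, 10, 11, 12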